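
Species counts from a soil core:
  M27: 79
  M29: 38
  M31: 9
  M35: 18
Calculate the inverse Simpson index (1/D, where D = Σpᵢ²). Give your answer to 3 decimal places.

2.563

Total N = 79+38+9+18 = 144, so the proportions are 0.548611, 0.263889, 0.0625, 0.125 (working shown to 6 dp, full precision carried).
D = 0.548611² + 0.263889² + 0.0625² + 0.125² = 0.300974 + 0.069637 + 0.003906 + 0.015625 = 0.390143.
So 1/D = 2.56316, i.e. 2.563 to 3 decimal places.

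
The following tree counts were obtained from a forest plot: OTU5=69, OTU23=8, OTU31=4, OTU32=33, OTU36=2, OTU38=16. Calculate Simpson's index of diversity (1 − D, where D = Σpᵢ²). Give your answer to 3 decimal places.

Total N = 69+8+4+33+2+16 = 132, so the proportions are 0.52273, 0.06061, 0.0303, 0.25, 0.01515, 0.12121 (working shown to 5 dp, full precision carried).
D = 0.52273² + 0.06061² + 0.0303² + 0.25² + 0.01515² + 0.12121² = 0.27324 + 0.00367 + 0.00092 + 0.06250 + 0.00023 + 0.01469 = 0.35526.
So 1 − D = 0.64474, i.e. 0.645 to 3 decimal places.

0.645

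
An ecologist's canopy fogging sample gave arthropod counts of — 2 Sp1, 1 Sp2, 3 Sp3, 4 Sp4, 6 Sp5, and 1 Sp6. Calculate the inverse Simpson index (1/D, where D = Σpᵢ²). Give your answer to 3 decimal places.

4.313

Total N = 2+1+3+4+6+1 = 17, so the proportions are 0.1176471, 0.0588235, 0.1764706, 0.2352941, 0.3529412, 0.0588235 (working shown to 7 dp, full precision carried).
D = 0.1176471² + 0.0588235² + 0.1764706² + 0.2352941² + 0.3529412² + 0.0588235² = 0.0138408 + 0.0034602 + 0.0311419 + 0.0553633 + 0.1245675 + 0.0034602 = 0.2318339.
So 1/D = 4.31343, i.e. 4.313 to 3 decimal places.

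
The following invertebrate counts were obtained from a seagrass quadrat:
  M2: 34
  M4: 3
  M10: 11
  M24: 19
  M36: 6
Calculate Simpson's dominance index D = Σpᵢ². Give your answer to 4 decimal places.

0.3158

Total N = 34+3+11+19+6 = 73, so the proportions are 0.465753, 0.041096, 0.150685, 0.260274, 0.082192 (working shown to 6 dp, full precision carried).
D = 0.465753² + 0.041096² + 0.150685² + 0.260274² + 0.082192² = 0.216926 + 0.001689 + 0.022706 + 0.067743 + 0.006755 = 0.315819.
To 4 decimal places, D = 0.3158.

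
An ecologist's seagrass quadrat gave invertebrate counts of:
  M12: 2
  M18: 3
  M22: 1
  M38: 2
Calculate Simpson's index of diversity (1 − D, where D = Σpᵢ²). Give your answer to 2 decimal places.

Total N = 2+3+1+2 = 8, so the proportions are 0.25, 0.375, 0.125, 0.25 (working shown to 4 dp, full precision carried).
D = 0.25² + 0.375² + 0.125² + 0.25² = 0.0625 + 0.1406 + 0.0156 + 0.0625 = 0.2812.
So 1 − D = 0.7188, i.e. 0.72 to 2 decimal places.

0.72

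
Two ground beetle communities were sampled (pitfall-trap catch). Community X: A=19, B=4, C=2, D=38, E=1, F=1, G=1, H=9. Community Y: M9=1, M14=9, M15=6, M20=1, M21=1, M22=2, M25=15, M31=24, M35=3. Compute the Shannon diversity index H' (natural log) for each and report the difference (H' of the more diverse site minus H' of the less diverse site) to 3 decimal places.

Community X: N=75, proportions 0.25333, 0.05333, 0.02667, 0.50667, 0.01333, 0.01333, 0.01333, 0.12, giving H' = 1.37243 (working shown to 5 dp, full precision carried).
Community Y: N=62, proportions 0.01613, 0.14516, 0.09677, 0.01613, 0.01613, 0.03226, 0.24194, 0.3871, 0.04839, giving H' = 1.67388.
Difference = |1.37243 − 1.67388| = 0.30145, i.e. 0.301 to 3 decimal places.

0.301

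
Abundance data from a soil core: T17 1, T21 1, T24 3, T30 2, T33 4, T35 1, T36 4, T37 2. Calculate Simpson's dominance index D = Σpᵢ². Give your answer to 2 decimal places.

0.16

Total N = 1+1+3+2+4+1+4+2 = 18, so the proportions are 0.0556, 0.0556, 0.1667, 0.1111, 0.2222, 0.0556, 0.2222, 0.1111 (working shown to 4 dp, full precision carried).
D = 0.0556² + 0.0556² + 0.1667² + 0.1111² + 0.2222² + 0.0556² + 0.2222² + 0.1111² = 0.0031 + 0.0031 + 0.0278 + 0.0123 + 0.0494 + 0.0031 + 0.0494 + 0.0123 = 0.1605.
To 2 decimal places, D = 0.16.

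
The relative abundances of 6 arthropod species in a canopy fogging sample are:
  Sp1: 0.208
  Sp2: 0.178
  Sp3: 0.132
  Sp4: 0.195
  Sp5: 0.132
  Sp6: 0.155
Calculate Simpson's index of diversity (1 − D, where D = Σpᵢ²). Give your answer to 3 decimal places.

D = 0.208² + 0.178² + 0.132² + 0.195² + 0.132² + 0.155² = 0.04326 + 0.03168 + 0.01742 + 0.03803 + 0.01742 + 0.02403 = 0.17185 (working shown to 5 dp, full precision carried).
So 1 − D = 0.82815, i.e. 0.828 to 3 decimal places.

0.828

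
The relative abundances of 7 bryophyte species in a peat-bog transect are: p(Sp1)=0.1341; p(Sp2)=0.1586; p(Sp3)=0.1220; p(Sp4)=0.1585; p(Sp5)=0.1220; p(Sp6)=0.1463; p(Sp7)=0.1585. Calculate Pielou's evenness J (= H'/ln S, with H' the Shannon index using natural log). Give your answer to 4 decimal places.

H' = −Σ pᵢ ln pᵢ = −((-0.269430) + (-0.292041) + (-0.256656) + (-0.291957) + (-0.256656) + (-0.281203) + (-0.291957)) = 1.939899 (working shown to 6 dp, full precision carried).
With S = 7 species, ln S = 1.945910, so J = 1.939899/1.945910 = 0.996911, i.e. 0.9969 to 4 decimal places.

0.9969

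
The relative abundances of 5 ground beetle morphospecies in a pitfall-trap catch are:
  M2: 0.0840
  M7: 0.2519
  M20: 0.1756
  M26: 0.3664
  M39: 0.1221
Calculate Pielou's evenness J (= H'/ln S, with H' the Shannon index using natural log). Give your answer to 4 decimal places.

H' = −Σ pᵢ ln pᵢ = −((-0.208063) + (-0.347300) + (-0.305464) + (-0.367876) + (-0.256766)) = 1.485470 (working shown to 6 dp, full precision carried).
With S = 5 species, ln S = 1.609438, so J = 1.485470/1.609438 = 0.922974, i.e. 0.9230 to 4 decimal places.

0.9230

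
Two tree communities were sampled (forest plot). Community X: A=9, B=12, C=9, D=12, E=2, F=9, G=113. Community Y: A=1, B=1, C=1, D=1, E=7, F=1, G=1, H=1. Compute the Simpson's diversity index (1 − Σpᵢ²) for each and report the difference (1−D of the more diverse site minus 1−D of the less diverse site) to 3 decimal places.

0.197

Community X: N=166, proportions 0.0542169, 0.0722892, 0.0542169, 0.0722892, 0.0120482, 0.0542169, 0.6807229, giving 1−D = 0.5172013 (working shown to 7 dp, full precision carried).
Community Y: N=14, proportions 0.0714286, 0.0714286, 0.0714286, 0.0714286, 0.5, 0.0714286, 0.0714286, 0.0714286, giving 1−D = 0.7142857.
Difference = |0.5172013 − 0.7142857| = 0.1970844, i.e. 0.197 to 3 decimal places.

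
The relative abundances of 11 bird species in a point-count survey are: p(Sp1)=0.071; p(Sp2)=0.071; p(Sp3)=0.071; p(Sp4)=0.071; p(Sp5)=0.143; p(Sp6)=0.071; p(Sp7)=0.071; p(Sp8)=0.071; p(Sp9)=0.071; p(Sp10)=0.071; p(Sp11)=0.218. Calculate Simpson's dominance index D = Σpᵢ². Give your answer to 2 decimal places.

D = 0.071² + 0.071² + 0.071² + 0.071² + 0.143² + 0.071² + 0.071² + 0.071² + 0.071² + 0.071² + 0.218² = 0.0050 + 0.0050 + 0.0050 + 0.0050 + 0.0204 + 0.0050 + 0.0050 + 0.0050 + 0.0050 + 0.0050 + 0.0475 = 0.1133 (working shown to 4 dp, full precision carried).
To 2 decimal places, D = 0.11.

0.11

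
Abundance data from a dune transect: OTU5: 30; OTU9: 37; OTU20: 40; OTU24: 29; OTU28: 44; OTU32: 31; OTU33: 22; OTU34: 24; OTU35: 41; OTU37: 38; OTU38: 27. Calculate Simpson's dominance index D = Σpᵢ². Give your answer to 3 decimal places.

Total N = 30+37+40+29+44+31+22+24+41+38+27 = 363, so the proportions are 0.08264, 0.10193, 0.11019, 0.07989, 0.12121, 0.0854, 0.06061, 0.06612, 0.11295, 0.10468, 0.07438 (working shown to 5 dp, full precision carried).
D = 0.08264² + 0.10193² + 0.11019² + 0.07989² + 0.12121² + 0.0854² + 0.06061² + 0.06612² + 0.11295² + 0.10468² + 0.07438² = 0.00683 + 0.01039 + 0.01214 + 0.00638 + 0.01469 + 0.00729 + 0.00367 + 0.00437 + 0.01276 + 0.01096 + 0.00553 = 0.09502.
To 3 decimal places, D = 0.095.

0.095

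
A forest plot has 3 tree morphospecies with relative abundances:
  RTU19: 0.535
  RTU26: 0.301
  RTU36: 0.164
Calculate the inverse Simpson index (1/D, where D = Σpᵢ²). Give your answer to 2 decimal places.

D = 0.535² + 0.301² + 0.164² = 0.28623 + 0.09060 + 0.02690 = 0.40372 (working shown to 5 dp, full precision carried).
So 1/D = 2.4770, i.e. 2.48 to 2 decimal places.

2.48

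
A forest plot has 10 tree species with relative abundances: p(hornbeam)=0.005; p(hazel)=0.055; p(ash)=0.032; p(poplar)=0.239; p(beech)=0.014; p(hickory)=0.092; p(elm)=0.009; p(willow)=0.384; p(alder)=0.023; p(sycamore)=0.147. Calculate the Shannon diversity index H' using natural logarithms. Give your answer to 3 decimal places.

1.696

Each pᵢ ln pᵢ term (working shown to 5 dp, full precision carried): 0.005×(-5.29832)=-0.02649, 0.055×(-2.90042)=-0.15952, 0.032×(-3.44202)=-0.11014, 0.239×(-1.43129)=-0.34208, 0.014×(-4.26870)=-0.05976, 0.092×(-2.38597)=-0.21951, 0.009×(-4.71053)=-0.04239, 0.384×(-0.95711)=-0.36753, 0.023×(-3.77226)=-0.08676, 0.147×(-1.91732)=-0.28185.
Sum = -1.69604, so H' = 1.696.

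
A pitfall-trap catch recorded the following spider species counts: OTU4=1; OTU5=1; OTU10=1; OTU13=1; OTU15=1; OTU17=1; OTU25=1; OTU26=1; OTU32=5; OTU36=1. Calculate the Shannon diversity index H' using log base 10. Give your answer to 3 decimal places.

Total N = 1+1+1+1+1+1+1+1+5+1 = 14, so the proportions are 0.071429, 0.071429, 0.071429, 0.071429, 0.071429, 0.071429, 0.071429, 0.071429, 0.357143, 0.071429 (working shown to 6 dp, full precision carried).
Each pᵢ log₁₀ pᵢ term: 0.071429×(-1.146128)=-0.081866, 0.071429×(-1.146128)=-0.081866, 0.071429×(-1.146128)=-0.081866, 0.071429×(-1.146128)=-0.081866, 0.071429×(-1.146128)=-0.081866, 0.071429×(-1.146128)=-0.081866, 0.071429×(-1.146128)=-0.081866, 0.071429×(-1.146128)=-0.081866, 0.357143×(-0.447158)=-0.159699, 0.071429×(-1.146128)=-0.081866.
Sum = -0.896496, so H' = 0.896.

0.896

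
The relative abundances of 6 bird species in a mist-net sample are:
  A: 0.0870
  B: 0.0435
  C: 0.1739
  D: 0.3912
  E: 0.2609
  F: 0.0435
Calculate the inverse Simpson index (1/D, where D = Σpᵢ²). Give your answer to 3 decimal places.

3.807

D = 0.087² + 0.0435² + 0.1739² + 0.3912² + 0.2609² + 0.0435² = 0.0075690 + 0.0018922 + 0.0302412 + 0.1530374 + 0.0680688 + 0.0018922 = 0.2627010 (working shown to 7 dp, full precision carried).
So 1/D = 3.80661, i.e. 3.807 to 3 decimal places.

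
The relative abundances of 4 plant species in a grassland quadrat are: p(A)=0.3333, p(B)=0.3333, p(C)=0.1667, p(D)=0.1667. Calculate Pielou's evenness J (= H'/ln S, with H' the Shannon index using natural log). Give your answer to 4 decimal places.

H' = −Σ pᵢ ln pᵢ = −((-0.366201) + (-0.366201) + (-0.298653) + (-0.298653)) = 1.329708 (working shown to 6 dp, full precision carried).
With S = 4 species, ln S = 1.386294, so J = 1.329708/1.386294 = 0.959181, i.e. 0.9592 to 4 decimal places.

0.9592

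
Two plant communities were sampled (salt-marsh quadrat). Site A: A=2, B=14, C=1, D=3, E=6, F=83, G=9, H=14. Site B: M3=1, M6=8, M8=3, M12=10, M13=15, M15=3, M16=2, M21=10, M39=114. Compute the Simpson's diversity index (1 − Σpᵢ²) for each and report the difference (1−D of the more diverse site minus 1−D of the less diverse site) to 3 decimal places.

Site A: N=132, proportions 0.01515, 0.10606, 0.00758, 0.02273, 0.04545, 0.62879, 0.06818, 0.10606, giving 1−D = 0.57461 (working shown to 5 dp, full precision carried).
Site B: N=166, proportions 0.00602, 0.04819, 0.01807, 0.06024, 0.09036, 0.01807, 0.01205, 0.06024, 0.68675, giving 1−D = 0.50980.
Difference = |0.57461 − 0.50980| = 0.06481, i.e. 0.065 to 3 decimal places.

0.065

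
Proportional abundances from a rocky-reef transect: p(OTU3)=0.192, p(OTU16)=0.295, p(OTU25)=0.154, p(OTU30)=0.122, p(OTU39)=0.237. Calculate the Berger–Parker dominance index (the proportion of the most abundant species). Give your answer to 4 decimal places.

The largest proportion is 0.295, i.e. d = 0.2950 to 4 decimal places.

0.2950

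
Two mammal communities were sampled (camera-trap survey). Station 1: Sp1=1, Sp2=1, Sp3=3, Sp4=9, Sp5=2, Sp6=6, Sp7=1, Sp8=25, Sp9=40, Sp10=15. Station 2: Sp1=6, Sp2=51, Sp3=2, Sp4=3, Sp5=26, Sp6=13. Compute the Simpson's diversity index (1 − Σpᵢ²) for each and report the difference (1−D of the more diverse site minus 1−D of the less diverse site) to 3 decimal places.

0.099

Station 1: N=103, proportions 0.00971, 0.00971, 0.02913, 0.08738, 0.01942, 0.05825, 0.00971, 0.24272, 0.38835, 0.14563, giving 1−D = 0.75653 (working shown to 5 dp, full precision carried).
Station 2: N=101, proportions 0.05941, 0.50495, 0.0198, 0.0297, 0.25743, 0.12871, giving 1−D = 0.65739.
Difference = |0.75653 − 0.65739| = 0.09914, i.e. 0.099 to 3 decimal places.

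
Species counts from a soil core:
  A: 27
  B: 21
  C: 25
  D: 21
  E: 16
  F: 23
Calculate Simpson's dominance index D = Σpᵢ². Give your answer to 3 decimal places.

0.171

Total N = 27+21+25+21+16+23 = 133, so the proportions are 0.20301, 0.15789, 0.18797, 0.15789, 0.1203, 0.17293 (working shown to 5 dp, full precision carried).
D = 0.20301² + 0.15789² + 0.18797² + 0.15789² + 0.1203² + 0.17293² = 0.04121 + 0.02493 + 0.03533 + 0.02493 + 0.01447 + 0.02991 = 0.17078.
To 3 decimal places, D = 0.171.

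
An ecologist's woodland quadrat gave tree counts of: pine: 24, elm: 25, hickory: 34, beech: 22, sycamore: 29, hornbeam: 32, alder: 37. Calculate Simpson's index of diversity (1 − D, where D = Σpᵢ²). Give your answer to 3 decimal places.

Total N = 24+25+34+22+29+32+37 = 203, so the proportions are 0.11823, 0.12315, 0.16749, 0.10837, 0.14286, 0.15764, 0.18227 (working shown to 5 dp, full precision carried).
D = 0.11823² + 0.12315² + 0.16749² + 0.10837² + 0.14286² + 0.15764² + 0.18227² = 0.01398 + 0.01517 + 0.02805 + 0.01175 + 0.02041 + 0.02485 + 0.03322 = 0.14742.
So 1 − D = 0.85258, i.e. 0.853 to 3 decimal places.

0.853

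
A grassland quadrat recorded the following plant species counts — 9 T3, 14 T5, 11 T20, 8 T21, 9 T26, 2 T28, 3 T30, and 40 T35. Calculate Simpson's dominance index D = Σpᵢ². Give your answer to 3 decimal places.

Total N = 9+14+11+8+9+2+3+40 = 96, so the proportions are 0.09375, 0.14583, 0.11458, 0.08333, 0.09375, 0.02083, 0.03125, 0.41667 (working shown to 5 dp, full precision carried).
D = 0.09375² + 0.14583² + 0.11458² + 0.08333² + 0.09375² + 0.02083² + 0.03125² + 0.41667² = 0.00879 + 0.02127 + 0.01313 + 0.00694 + 0.00879 + 0.00043 + 0.00098 + 0.17361 = 0.23394.
To 3 decimal places, D = 0.234.

0.234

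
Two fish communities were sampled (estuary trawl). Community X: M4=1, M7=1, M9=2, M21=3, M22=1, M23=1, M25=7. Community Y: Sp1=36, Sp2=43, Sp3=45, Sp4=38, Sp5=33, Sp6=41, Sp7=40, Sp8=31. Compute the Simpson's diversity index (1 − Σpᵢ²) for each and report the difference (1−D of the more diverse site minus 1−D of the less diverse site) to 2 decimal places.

0.13

Community X: N=16, proportions 0.0625, 0.0625, 0.125, 0.1875, 0.0625, 0.0625, 0.4375, giving 1−D = 0.7422 (working shown to 4 dp, full precision carried).
Community Y: N=307, proportions 0.1173, 0.1401, 0.1466, 0.1238, 0.1075, 0.1336, 0.1303, 0.101, giving 1−D = 0.8733.
Difference = |0.7422 − 0.8733| = 0.1311, i.e. 0.13 to 2 decimal places.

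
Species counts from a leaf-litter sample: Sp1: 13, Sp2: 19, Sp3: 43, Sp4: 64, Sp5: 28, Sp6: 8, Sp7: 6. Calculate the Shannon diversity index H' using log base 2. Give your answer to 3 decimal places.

Total N = 13+19+43+64+28+8+6 = 181, so the proportions are 0.07182, 0.10497, 0.23757, 0.35359, 0.1547, 0.0442, 0.03315 (working shown to 5 dp, full precision carried).
Each pᵢ log₂ pᵢ term: 0.07182×(-3.79941)=-0.27289, 0.10497×(-3.25192)=-0.34136, 0.23757×(-2.07358)=-0.49262, 0.35359×(-1.49985)=-0.53033, 0.1547×(-2.69249)=-0.41652, 0.0442×(-4.49985)=-0.19889, 0.03315×(-4.91488)=-0.16292.
Sum = -2.41553, so H' = 2.416.

2.416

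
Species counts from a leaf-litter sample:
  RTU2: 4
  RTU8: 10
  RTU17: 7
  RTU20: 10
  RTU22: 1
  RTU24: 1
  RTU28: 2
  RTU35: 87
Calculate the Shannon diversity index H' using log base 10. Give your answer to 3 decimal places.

Total N = 4+10+7+10+1+1+2+87 = 122, so the proportions are 0.03279, 0.08197, 0.05738, 0.08197, 0.0082, 0.0082, 0.01639, 0.71311 (working shown to 5 dp, full precision carried).
Each pᵢ log₁₀ pᵢ term: 0.03279×(-1.48430)=-0.04867, 0.08197×(-1.08636)=-0.08905, 0.05738×(-1.24126)=-0.07122, 0.08197×(-1.08636)=-0.08905, 0.0082×(-2.08636)=-0.01710, 0.0082×(-2.08636)=-0.01710, 0.01639×(-1.78533)=-0.02927, 0.71311×(-0.14684)=-0.10471.
Sum = -0.46616, so H' = 0.466.

0.466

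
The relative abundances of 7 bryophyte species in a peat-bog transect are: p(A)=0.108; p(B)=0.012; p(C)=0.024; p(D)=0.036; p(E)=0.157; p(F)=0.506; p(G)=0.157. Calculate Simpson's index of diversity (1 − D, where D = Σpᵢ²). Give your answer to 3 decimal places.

0.681

D = 0.108² + 0.012² + 0.024² + 0.036² + 0.157² + 0.506² + 0.157² = 0.01166 + 0.00014 + 0.00058 + 0.00130 + 0.02465 + 0.25604 + 0.02465 = 0.31901 (working shown to 5 dp, full precision carried).
So 1 − D = 0.68099, i.e. 0.681 to 3 decimal places.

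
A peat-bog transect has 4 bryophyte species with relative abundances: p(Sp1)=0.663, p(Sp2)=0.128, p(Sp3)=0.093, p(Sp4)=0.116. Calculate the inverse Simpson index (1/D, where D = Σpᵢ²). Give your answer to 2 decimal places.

2.09

D = 0.663² + 0.128² + 0.093² + 0.116² = 0.43957 + 0.01638 + 0.00865 + 0.01346 = 0.47806 (working shown to 5 dp, full precision carried).
So 1/D = 2.0918, i.e. 2.09 to 2 decimal places.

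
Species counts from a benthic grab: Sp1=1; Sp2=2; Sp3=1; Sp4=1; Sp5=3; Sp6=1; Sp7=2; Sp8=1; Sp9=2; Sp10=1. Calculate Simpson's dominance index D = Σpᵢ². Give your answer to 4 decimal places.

0.1200

Total N = 1+2+1+1+3+1+2+1+2+1 = 15, so the proportions are 0.066667, 0.133333, 0.066667, 0.066667, 0.2, 0.066667, 0.133333, 0.066667, 0.133333, 0.066667 (working shown to 6 dp, full precision carried).
D = 0.066667² + 0.133333² + 0.066667² + 0.066667² + 0.2² + 0.066667² + 0.133333² + 0.066667² + 0.133333² + 0.066667² = 0.004444 + 0.017778 + 0.004444 + 0.004444 + 0.040000 + 0.004444 + 0.017778 + 0.004444 + 0.017778 + 0.004444 = 0.120000.
To 4 decimal places, D = 0.1200.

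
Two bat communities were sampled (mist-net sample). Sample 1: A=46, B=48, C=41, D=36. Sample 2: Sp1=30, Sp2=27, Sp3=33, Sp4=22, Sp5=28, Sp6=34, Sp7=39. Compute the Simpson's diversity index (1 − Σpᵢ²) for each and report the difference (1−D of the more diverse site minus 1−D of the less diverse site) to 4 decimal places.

0.1061

Sample 1: N=171, proportions 0.2690058, 0.2807018, 0.2397661, 0.2105263, giving 1−D = 0.7470333 (working shown to 7 dp, full precision carried).
Sample 2: N=213, proportions 0.1408451, 0.1267606, 0.1549296, 0.1032864, 0.1314554, 0.1596244, 0.1830986, giving 1−D = 0.8531376.
Difference = |0.7470333 − 0.8531376| = 0.1061043, i.e. 0.1061 to 4 decimal places.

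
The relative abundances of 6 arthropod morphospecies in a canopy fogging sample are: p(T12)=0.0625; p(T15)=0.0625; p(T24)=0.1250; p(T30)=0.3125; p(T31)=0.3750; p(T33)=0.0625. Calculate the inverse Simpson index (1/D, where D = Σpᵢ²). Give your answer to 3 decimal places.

3.765

D = 0.0625² + 0.0625² + 0.125² + 0.3125² + 0.375² + 0.0625² = 0.0039062 + 0.0039062 + 0.0156250 + 0.0976562 + 0.1406250 + 0.0039062 = 0.2656250 (working shown to 7 dp, full precision carried).
So 1/D = 3.76471, i.e. 3.765 to 3 decimal places.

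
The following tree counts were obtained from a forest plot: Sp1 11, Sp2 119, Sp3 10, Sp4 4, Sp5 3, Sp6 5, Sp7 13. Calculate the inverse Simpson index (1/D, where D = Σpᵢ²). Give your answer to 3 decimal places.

1.865

Total N = 11+119+10+4+3+5+13 = 165, so the proportions are 0.066667, 0.721212, 0.060606, 0.024242, 0.018182, 0.030303, 0.078788 (working shown to 6 dp, full precision carried).
D = 0.066667² + 0.721212² + 0.060606² + 0.024242² + 0.018182² + 0.030303² + 0.078788² = 0.004444 + 0.520147 + 0.003673 + 0.000588 + 0.000331 + 0.000918 + 0.006208 = 0.536309.
So 1/D = 1.86460, i.e. 1.865 to 3 decimal places.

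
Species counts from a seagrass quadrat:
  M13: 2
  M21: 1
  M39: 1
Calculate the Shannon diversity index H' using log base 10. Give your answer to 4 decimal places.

0.4515

Total N = 2+1+1 = 4, so the proportions are 0.5, 0.25, 0.25 (working shown to 6 dp, full precision carried).
Each pᵢ log₁₀ pᵢ term: 0.5×(-0.301030)=-0.150515, 0.25×(-0.602060)=-0.150515, 0.25×(-0.602060)=-0.150515.
Sum = -0.451545, so H' = 0.4515.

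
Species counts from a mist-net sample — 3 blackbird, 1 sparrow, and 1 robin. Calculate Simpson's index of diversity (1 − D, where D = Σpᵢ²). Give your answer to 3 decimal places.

Total N = 3+1+1 = 5, so the proportions are 0.6, 0.2, 0.2 (working shown to 5 dp, full precision carried).
D = 0.6² + 0.2² + 0.2² = 0.36000 + 0.04000 + 0.04000 = 0.44000.
So 1 − D = 0.56000, i.e. 0.560 to 3 decimal places.

0.560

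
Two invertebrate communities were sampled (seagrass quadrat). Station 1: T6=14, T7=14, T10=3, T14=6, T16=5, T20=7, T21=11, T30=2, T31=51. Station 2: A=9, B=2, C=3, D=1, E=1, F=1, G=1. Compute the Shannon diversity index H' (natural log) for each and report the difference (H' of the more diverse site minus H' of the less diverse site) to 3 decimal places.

Station 1: N=113, proportions 0.12389, 0.12389, 0.02655, 0.0531, 0.04425, 0.06195, 0.09735, 0.0177, 0.45133, giving H' = 1.73717 (working shown to 5 dp, full precision carried).
Station 2: N=18, proportions 0.5, 0.11111, 0.16667, 0.05556, 0.05556, 0.05556, 0.05556, giving H' = 1.53164.
Difference = |1.73717 − 1.53164| = 0.20553, i.e. 0.206 to 3 decimal places.

0.206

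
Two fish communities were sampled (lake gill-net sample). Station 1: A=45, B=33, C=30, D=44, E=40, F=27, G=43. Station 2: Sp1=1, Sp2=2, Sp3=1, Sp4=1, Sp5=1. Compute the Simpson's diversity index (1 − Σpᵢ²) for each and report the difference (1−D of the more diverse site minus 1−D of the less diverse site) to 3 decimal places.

0.075

Station 1: N=262, proportions 0.17176, 0.12595, 0.1145, 0.16794, 0.15267, 0.10305, 0.16412, giving 1−D = 0.85246 (working shown to 5 dp, full precision carried).
Station 2: N=6, proportions 0.16667, 0.33333, 0.16667, 0.16667, 0.16667, giving 1−D = 0.77778.
Difference = |0.85246 − 0.77778| = 0.07468, i.e. 0.075 to 3 decimal places.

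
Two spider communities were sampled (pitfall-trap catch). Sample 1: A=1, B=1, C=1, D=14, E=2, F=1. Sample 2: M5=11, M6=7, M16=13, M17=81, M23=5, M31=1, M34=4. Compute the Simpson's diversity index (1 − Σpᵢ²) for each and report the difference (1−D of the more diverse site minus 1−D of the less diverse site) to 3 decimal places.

0.044

Sample 1: N=20, proportions 0.05, 0.05, 0.05, 0.7, 0.1, 0.05, giving 1−D = 0.49000 (working shown to 5 dp, full precision carried).
Sample 2: N=122, proportions 0.09016, 0.05738, 0.10656, 0.66393, 0.04098, 0.0082, 0.03279, giving 1−D = 0.53359.
Difference = |0.49000 − 0.53359| = 0.04359, i.e. 0.044 to 3 decimal places.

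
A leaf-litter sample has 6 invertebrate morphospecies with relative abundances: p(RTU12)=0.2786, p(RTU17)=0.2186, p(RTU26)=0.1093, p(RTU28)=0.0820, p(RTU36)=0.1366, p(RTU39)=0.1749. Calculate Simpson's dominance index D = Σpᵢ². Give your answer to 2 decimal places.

D = 0.2786² + 0.2186² + 0.1093² + 0.082² + 0.1366² + 0.1749² = 0.0776 + 0.0478 + 0.0119 + 0.0067 + 0.0187 + 0.0306 = 0.1933 (working shown to 4 dp, full precision carried).
To 2 decimal places, D = 0.19.

0.19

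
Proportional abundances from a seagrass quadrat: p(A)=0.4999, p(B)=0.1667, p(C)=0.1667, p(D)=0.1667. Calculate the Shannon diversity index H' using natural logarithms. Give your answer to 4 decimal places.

Each pᵢ ln pᵢ term (working shown to 6 dp, full precision carried): 0.4999×(-0.693347)=-0.346604, 0.1667×(-1.791559)=-0.298653, 0.1667×(-1.791559)=-0.298653, 0.1667×(-1.791559)=-0.298653.
Sum = -1.242563, so H' = 1.2426.

1.2426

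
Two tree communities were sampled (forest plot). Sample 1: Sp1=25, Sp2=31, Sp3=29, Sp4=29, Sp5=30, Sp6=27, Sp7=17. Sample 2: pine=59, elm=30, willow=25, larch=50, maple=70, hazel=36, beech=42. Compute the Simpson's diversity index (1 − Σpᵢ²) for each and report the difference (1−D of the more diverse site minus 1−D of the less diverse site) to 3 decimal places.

Sample 1: N=188, proportions 0.13298, 0.16489, 0.15426, 0.15426, 0.15957, 0.14362, 0.09043, giving 1−D = 0.85327 (working shown to 5 dp, full precision carried).
Sample 2: N=312, proportions 0.1891, 0.09615, 0.08013, 0.16026, 0.22436, 0.11538, 0.13462, giving 1−D = 0.84112.
Difference = |0.85327 − 0.84112| = 0.01215, i.e. 0.012 to 3 decimal places.

0.012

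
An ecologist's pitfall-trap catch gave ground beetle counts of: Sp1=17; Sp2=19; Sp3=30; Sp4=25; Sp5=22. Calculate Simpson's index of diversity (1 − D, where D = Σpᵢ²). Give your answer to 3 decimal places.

Total N = 17+19+30+25+22 = 113, so the proportions are 0.15044, 0.16814, 0.26549, 0.22124, 0.19469 (working shown to 5 dp, full precision carried).
D = 0.15044² + 0.16814² + 0.26549² + 0.22124² + 0.19469² = 0.02263 + 0.02827 + 0.07048 + 0.04895 + 0.03790 = 0.20824.
So 1 − D = 0.79176, i.e. 0.792 to 3 decimal places.

0.792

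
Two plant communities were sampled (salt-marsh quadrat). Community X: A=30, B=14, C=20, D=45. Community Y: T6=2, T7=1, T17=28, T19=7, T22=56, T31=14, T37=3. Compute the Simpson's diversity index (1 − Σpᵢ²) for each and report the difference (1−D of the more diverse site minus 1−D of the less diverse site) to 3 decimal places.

0.043

Community X: N=109, proportions 0.27523, 0.12844, 0.18349, 0.41284, giving 1−D = 0.70364 (working shown to 5 dp, full precision carried).
Community Y: N=111, proportions 0.01802, 0.00901, 0.25225, 0.06306, 0.5045, 0.12613, 0.02703, giving 1−D = 0.66082.
Difference = |0.70364 − 0.66082| = 0.04282, i.e. 0.043 to 3 decimal places.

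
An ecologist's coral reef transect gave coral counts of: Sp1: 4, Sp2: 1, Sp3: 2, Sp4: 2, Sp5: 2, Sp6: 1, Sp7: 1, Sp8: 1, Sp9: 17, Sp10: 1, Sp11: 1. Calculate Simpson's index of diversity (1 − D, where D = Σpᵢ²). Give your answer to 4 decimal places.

Total N = 4+1+2+2+2+1+1+1+17+1+1 = 33, so the proportions are 0.121212, 0.030303, 0.060606, 0.060606, 0.060606, 0.030303, 0.030303, 0.030303, 0.515152, 0.030303, 0.030303 (working shown to 6 dp, full precision carried).
D = 0.121212² + 0.030303² + 0.060606² + 0.060606² + 0.060606² + 0.030303² + 0.030303² + 0.030303² + 0.515152² + 0.030303² + 0.030303² = 0.014692 + 0.000918 + 0.003673 + 0.003673 + 0.003673 + 0.000918 + 0.000918 + 0.000918 + 0.265381 + 0.000918 + 0.000918 = 0.296602.
So 1 − D = 0.703398, i.e. 0.7034 to 4 decimal places.

0.7034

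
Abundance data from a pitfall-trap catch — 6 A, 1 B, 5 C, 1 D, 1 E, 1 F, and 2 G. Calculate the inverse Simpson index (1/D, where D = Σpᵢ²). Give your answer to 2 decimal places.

4.19

Total N = 6+1+5+1+1+1+2 = 17, so the proportions are 0.352941, 0.058824, 0.294118, 0.058824, 0.058824, 0.058824, 0.117647 (working shown to 6 dp, full precision carried).
D = 0.352941² + 0.058824² + 0.294118² + 0.058824² + 0.058824² + 0.058824² + 0.117647² = 0.124567 + 0.003460 + 0.086505 + 0.003460 + 0.003460 + 0.003460 + 0.013841 = 0.238754.
So 1/D = 4.1884, i.e. 4.19 to 2 decimal places.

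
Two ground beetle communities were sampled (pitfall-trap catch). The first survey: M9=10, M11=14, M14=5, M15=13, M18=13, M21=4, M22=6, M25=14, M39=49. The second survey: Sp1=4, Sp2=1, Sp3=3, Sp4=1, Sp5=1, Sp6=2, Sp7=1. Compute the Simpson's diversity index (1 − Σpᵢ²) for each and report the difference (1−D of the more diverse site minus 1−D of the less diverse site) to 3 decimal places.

0.007

The first survey: N=128, proportions 0.078125, 0.109375, 0.039062, 0.101562, 0.101562, 0.03125, 0.046875, 0.109375, 0.382812, giving 1−D = 0.798096 (working shown to 6 dp, full precision carried).
The second survey: N=13, proportions 0.307692, 0.076923, 0.230769, 0.076923, 0.076923, 0.153846, 0.076923, giving 1−D = 0.804734.
Difference = |0.798096 − 0.804734| = 0.006638, i.e. 0.007 to 3 decimal places.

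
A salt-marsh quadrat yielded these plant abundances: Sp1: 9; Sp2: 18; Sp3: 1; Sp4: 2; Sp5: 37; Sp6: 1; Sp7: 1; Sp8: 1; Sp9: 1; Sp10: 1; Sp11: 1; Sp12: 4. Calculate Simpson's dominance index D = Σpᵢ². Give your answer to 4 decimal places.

0.3038

Total N = 9+18+1+2+37+1+1+1+1+1+1+4 = 77, so the proportions are 0.116883, 0.233766, 0.012987, 0.025974, 0.480519, 0.012987, 0.012987, 0.012987, 0.012987, 0.012987, 0.012987, 0.051948 (working shown to 6 dp, full precision carried).
D = 0.116883² + 0.233766² + 0.012987² + 0.025974² + 0.480519² + 0.012987² + 0.012987² + 0.012987² + 0.012987² + 0.012987² + 0.012987² + 0.051948² = 0.013662 + 0.054647 + 0.000169 + 0.000675 + 0.230899 + 0.000169 + 0.000169 + 0.000169 + 0.000169 + 0.000169 + 0.000169 + 0.002699 = 0.303761.
To 4 decimal places, D = 0.3038.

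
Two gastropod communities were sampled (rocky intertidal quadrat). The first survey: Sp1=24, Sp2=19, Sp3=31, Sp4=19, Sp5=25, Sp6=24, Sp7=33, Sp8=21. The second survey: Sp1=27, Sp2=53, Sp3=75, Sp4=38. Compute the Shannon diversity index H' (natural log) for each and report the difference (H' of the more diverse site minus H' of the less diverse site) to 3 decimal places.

The first survey: N=196, proportions 0.12245, 0.09694, 0.15816, 0.09694, 0.12755, 0.12245, 0.16837, 0.10714, giving H' = 2.06036 (working shown to 5 dp, full precision carried).
The second survey: N=193, proportions 0.1399, 0.27461, 0.3886, 0.19689, giving H' = 1.31734.
Difference = |2.06036 − 1.31734| = 0.74302, i.e. 0.743 to 3 decimal places.

0.743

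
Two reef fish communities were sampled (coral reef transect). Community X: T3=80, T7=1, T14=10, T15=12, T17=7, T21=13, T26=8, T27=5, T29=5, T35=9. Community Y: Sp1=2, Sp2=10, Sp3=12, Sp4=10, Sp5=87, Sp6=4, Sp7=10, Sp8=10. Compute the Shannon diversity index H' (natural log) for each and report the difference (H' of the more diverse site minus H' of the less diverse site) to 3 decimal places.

0.250

Community X: N=150, proportions 0.53333, 0.00667, 0.06667, 0.08, 0.04667, 0.08667, 0.05333, 0.03333, 0.03333, 0.06, giving H' = 1.65812 (working shown to 5 dp, full precision carried).
Community Y: N=145, proportions 0.01379, 0.06897, 0.08276, 0.06897, 0.6, 0.02759, 0.06897, 0.06897, giving H' = 1.40854.
Difference = |1.65812 − 1.40854| = 0.24958, i.e. 0.250 to 3 decimal places.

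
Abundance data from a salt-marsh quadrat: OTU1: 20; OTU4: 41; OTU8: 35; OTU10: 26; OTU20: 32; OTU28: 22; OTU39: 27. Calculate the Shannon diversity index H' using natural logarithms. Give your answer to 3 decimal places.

Total N = 20+41+35+26+32+22+27 = 203, so the proportions are 0.09852, 0.20197, 0.17241, 0.12808, 0.15764, 0.10837, 0.133 (working shown to 5 dp, full precision carried).
Each pᵢ ln pᵢ term: 0.09852×(-2.31747)=-0.22832, 0.20197×(-1.59963)=-0.32308, 0.17241×(-1.75786)=-0.30308, 0.12808×(-2.05511)=-0.26322, 0.15764×(-1.84747)=-0.29123, 0.10837×(-2.22216)=-0.24083, 0.133×(-2.01737)=-0.26832.
Sum = -1.91807, so H' = 1.918.

1.918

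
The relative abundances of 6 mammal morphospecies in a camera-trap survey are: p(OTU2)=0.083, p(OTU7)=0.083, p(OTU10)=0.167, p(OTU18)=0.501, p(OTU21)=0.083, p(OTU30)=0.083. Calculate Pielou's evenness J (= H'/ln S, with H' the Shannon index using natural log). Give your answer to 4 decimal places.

0.8212

H' = −Σ pᵢ ln pᵢ = −((-0.206580) + (-0.206580) + (-0.298890) + (-0.346266) + (-0.206580) + (-0.206580)) = 1.471476 (working shown to 6 dp, full precision carried).
With S = 6 species, ln S = 1.791759, so J = 1.471476/1.791759 = 0.821246, i.e. 0.8212 to 4 decimal places.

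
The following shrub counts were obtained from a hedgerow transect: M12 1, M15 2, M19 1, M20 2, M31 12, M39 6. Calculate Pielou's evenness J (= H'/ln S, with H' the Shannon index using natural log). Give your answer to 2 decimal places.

0.77

Total N = 1+2+1+2+12+6 = 24, so the proportions are 0.0417, 0.0833, 0.0417, 0.0833, 0.5, 0.25 (working shown to 4 dp, full precision carried).
H' = −Σ pᵢ ln pᵢ = −((-0.1324) + (-0.2071) + (-0.1324) + (-0.2071) + (-0.3466) + (-0.3466)) = 1.3721.
With S = 6 species, ln S = 1.7918, so J = 1.3721/1.7918 = 0.7658, i.e. 0.77 to 2 decimal places.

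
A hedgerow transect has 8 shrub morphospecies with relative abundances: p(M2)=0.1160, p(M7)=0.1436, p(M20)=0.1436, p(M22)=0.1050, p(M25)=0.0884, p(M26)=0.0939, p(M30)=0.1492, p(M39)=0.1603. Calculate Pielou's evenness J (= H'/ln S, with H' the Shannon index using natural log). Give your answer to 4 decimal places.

H' = −Σ pᵢ ln pᵢ = −((-0.249883) + (-0.278688) + (-0.278688) + (-0.236648) + (-0.214448) + (-0.222123) + (-0.283848) + (-0.293463)) = 2.057789 (working shown to 6 dp, full precision carried).
With S = 8 species, ln S = 2.079442, so J = 2.057789/2.079442 = 0.989587, i.e. 0.9896 to 4 decimal places.

0.9896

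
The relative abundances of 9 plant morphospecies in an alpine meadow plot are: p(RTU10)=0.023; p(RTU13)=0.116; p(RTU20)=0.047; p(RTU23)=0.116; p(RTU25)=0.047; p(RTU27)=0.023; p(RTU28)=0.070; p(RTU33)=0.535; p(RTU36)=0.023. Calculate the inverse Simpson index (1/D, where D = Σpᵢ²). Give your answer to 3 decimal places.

3.086

D = 0.023² + 0.116² + 0.047² + 0.116² + 0.047² + 0.023² + 0.07² + 0.535² + 0.023² = 0.000529 + 0.013456 + 0.002209 + 0.013456 + 0.002209 + 0.000529 + 0.004900 + 0.286225 + 0.000529 = 0.324042 (working shown to 6 dp, full precision carried).
So 1/D = 3.08602, i.e. 3.086 to 3 decimal places.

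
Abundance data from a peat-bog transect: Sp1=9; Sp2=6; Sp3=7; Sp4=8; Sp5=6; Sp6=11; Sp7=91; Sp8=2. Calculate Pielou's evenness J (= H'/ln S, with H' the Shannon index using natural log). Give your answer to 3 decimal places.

0.625

Total N = 9+6+7+8+6+11+91+2 = 140, so the proportions are 0.06429, 0.04286, 0.05, 0.05714, 0.04286, 0.07857, 0.65, 0.01429 (working shown to 5 dp, full precision carried).
H' = −Σ pᵢ ln pᵢ = −((-0.17643) + (-0.13499) + (-0.14979) + (-0.16355) + (-0.13499) + (-0.19987) + (-0.28001) + (-0.06069)) = 1.30033.
With S = 8 species, ln S = 2.07944, so J = 1.30033/2.07944 = 0.62532, i.e. 0.625 to 3 decimal places.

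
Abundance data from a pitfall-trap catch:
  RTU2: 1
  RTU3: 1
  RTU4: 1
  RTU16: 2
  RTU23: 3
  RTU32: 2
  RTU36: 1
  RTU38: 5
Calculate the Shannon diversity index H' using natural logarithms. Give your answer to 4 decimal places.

1.8904

Total N = 1+1+1+2+3+2+1+5 = 16, so the proportions are 0.0625, 0.0625, 0.0625, 0.125, 0.1875, 0.125, 0.0625, 0.3125 (working shown to 6 dp, full precision carried).
Each pᵢ ln pᵢ term: 0.0625×(-2.772589)=-0.173287, 0.0625×(-2.772589)=-0.173287, 0.0625×(-2.772589)=-0.173287, 0.125×(-2.079442)=-0.259930, 0.1875×(-1.673976)=-0.313871, 0.125×(-2.079442)=-0.259930, 0.0625×(-2.772589)=-0.173287, 0.3125×(-1.163151)=-0.363485.
Sum = -1.890363, so H' = 1.8904.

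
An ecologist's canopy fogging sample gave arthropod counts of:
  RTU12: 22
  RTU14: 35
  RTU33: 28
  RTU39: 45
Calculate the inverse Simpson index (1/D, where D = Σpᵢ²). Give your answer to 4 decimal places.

Total N = 22+35+28+45 = 130, so the proportions are 0.16923077, 0.26923077, 0.21538462, 0.34615385 (working shown to 8 dp, full precision carried).
D = 0.16923077² + 0.26923077² + 0.21538462² + 0.34615385² = 0.02863905 + 0.07248521 + 0.04639053 + 0.11982249 = 0.26733728.
So 1/D = 3.740593, i.e. 3.7406 to 4 decimal places.

3.7406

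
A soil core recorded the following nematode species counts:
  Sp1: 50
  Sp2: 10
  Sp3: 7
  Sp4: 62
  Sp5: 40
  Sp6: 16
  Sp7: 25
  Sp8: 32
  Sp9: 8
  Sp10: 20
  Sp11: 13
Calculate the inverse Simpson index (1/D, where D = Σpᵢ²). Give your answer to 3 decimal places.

Total N = 50+10+7+62+40+16+25+32+8+20+13 = 283, so the proportions are 0.1766784, 0.0353357, 0.024735, 0.2190813, 0.1413428, 0.0565371, 0.0883392, 0.1130742, 0.0282686, 0.0706714, 0.0459364 (working shown to 7 dp, full precision carried).
D = 0.1766784² + 0.0353357² + 0.024735² + 0.2190813² + 0.1413428² + 0.0565371² + 0.0883392² + 0.1130742² + 0.0282686² + 0.0706714² + 0.0459364² = 0.0312153 + 0.0012486 + 0.0006118 + 0.0479966 + 0.0199778 + 0.0031964 + 0.0078038 + 0.0127858 + 0.0007991 + 0.0049944 + 0.0021102 = 0.1327398.
So 1/D = 7.53353, i.e. 7.534 to 3 decimal places.

7.534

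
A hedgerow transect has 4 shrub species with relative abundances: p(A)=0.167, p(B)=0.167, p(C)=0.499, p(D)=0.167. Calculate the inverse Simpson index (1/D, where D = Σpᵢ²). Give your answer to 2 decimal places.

D = 0.167² + 0.167² + 0.499² + 0.167² = 0.02789 + 0.02789 + 0.24900 + 0.02789 = 0.33267 (working shown to 5 dp, full precision carried).
So 1/D = 3.0060, i.e. 3.01 to 2 decimal places.

3.01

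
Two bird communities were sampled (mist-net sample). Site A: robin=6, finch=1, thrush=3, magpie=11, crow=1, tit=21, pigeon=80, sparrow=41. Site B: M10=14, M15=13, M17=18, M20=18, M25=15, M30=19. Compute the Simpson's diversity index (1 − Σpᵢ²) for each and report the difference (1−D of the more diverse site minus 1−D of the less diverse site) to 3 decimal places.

0.153

Site A: N=164, proportions 0.0365854, 0.0060976, 0.0182927, 0.0670732, 0.0060976, 0.1280488, 0.4878049, 0.25, giving 1−D = 0.6769036 (working shown to 7 dp, full precision carried).
Site B: N=97, proportions 0.1443299, 0.1340206, 0.185567, 0.185567, 0.1546392, 0.1958763, giving 1−D = 0.8300563.
Difference = |0.6769036 − 0.8300563| = 0.1531527, i.e. 0.153 to 3 decimal places.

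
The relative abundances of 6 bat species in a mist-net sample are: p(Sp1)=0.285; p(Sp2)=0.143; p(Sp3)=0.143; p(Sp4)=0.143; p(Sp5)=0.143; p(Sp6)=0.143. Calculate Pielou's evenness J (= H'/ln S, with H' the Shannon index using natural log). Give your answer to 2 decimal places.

H' = −Σ pᵢ ln pᵢ = −((-0.3578) + (-0.2781) + (-0.2781) + (-0.2781) + (-0.2781) + (-0.2781)) = 1.7484 (working shown to 4 dp, full precision carried).
With S = 6 species, ln S = 1.7918, so J = 1.7484/1.7918 = 0.9758, i.e. 0.98 to 2 decimal places.

0.98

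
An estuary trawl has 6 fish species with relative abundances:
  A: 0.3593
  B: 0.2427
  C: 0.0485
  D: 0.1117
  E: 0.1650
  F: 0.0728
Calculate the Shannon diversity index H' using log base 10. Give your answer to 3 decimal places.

0.691

Each pᵢ log₁₀ pᵢ term (working shown to 5 dp, full precision carried): 0.3593×(-0.44454)=-0.15972, 0.2427×(-0.61493)=-0.14924, 0.0485×(-1.31426)=-0.06374, 0.1117×(-0.95195)=-0.10633, 0.165×(-0.78252)=-0.12912, 0.0728×(-1.13787)=-0.08284.
Sum = -0.69099, so H' = 0.691.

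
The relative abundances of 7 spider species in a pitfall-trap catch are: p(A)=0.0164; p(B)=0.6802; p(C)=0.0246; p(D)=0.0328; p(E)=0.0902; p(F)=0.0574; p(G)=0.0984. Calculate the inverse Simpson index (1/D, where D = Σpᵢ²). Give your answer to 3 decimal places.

2.059

D = 0.0164² + 0.6802² + 0.0246² + 0.0328² + 0.0902² + 0.0574² + 0.0984² = 0.000269 + 0.462672 + 0.000605 + 0.001076 + 0.008136 + 0.003295 + 0.009683 = 0.485735 (working shown to 6 dp, full precision carried).
So 1/D = 2.05873, i.e. 2.059 to 3 decimal places.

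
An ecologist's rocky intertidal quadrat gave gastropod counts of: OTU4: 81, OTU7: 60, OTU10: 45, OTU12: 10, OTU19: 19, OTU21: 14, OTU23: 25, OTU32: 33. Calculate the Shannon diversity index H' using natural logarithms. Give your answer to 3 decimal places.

Total N = 81+60+45+10+19+14+25+33 = 287, so the proportions are 0.28223, 0.20906, 0.15679, 0.03484, 0.0662, 0.04878, 0.08711, 0.11498 (working shown to 5 dp, full precision carried).
Each pᵢ ln pᵢ term: 0.28223×(-1.26503)=-0.35703, 0.20906×(-1.56514)=-0.32721, 0.15679×(-1.85282)=-0.29051, 0.03484×(-3.35690)=-0.11697, 0.0662×(-2.71504)=-0.17974, 0.04878×(-3.02042)=-0.14734, 0.08711×(-2.44061)=-0.21260, 0.11498×(-2.16297)=-0.24870.
Sum = -1.88009, so H' = 1.880.

1.880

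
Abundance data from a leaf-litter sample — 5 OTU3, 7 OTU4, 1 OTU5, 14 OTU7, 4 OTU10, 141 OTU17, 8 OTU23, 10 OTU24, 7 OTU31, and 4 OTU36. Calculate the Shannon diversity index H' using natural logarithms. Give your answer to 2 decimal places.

Total N = 5+7+1+14+4+141+8+10+7+4 = 201, so the proportions are 0.0249, 0.0348, 0.005, 0.0697, 0.0199, 0.7015, 0.0398, 0.0498, 0.0348, 0.0199 (working shown to 4 dp, full precision carried).
Each pᵢ ln pᵢ term: 0.0249×(-3.6939)=-0.0919, 0.0348×(-3.3574)=-0.1169, 0.005×(-5.3033)=-0.0264, 0.0697×(-2.6642)=-0.1856, 0.0199×(-3.9170)=-0.0780, 0.7015×(-0.3545)=-0.2487, 0.0398×(-3.2239)=-0.1283, 0.0498×(-3.0007)=-0.1493, 0.0348×(-3.3574)=-0.1169, 0.0199×(-3.9170)=-0.0780.
Sum = -1.2199, so H' = 1.22.

1.22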